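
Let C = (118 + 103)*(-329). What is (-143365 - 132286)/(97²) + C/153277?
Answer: -42935077308/1442183293 ≈ -29.771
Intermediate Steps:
C = -72709 (C = 221*(-329) = -72709)
(-143365 - 132286)/(97²) + C/153277 = (-143365 - 132286)/(97²) - 72709/153277 = -275651/9409 - 72709*1/153277 = -275651*1/9409 - 72709/153277 = -275651/9409 - 72709/153277 = -42935077308/1442183293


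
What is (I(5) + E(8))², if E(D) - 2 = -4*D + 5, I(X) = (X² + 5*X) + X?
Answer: 900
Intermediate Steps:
I(X) = X² + 6*X
E(D) = 7 - 4*D (E(D) = 2 + (-4*D + 5) = 2 + (5 - 4*D) = 7 - 4*D)
(I(5) + E(8))² = (5*(6 + 5) + (7 - 4*8))² = (5*11 + (7 - 32))² = (55 - 25)² = 30² = 900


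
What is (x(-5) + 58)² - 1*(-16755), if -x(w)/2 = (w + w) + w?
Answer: 24499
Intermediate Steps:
x(w) = -6*w (x(w) = -2*((w + w) + w) = -2*(2*w + w) = -6*w)
(x(-5) + 58)² - 1*(-16755) = (-6*(-5) + 58)² - 1*(-16755) = (30 + 58)² + 16755 = 88² + 16755 = 7744 + 16755 = 24499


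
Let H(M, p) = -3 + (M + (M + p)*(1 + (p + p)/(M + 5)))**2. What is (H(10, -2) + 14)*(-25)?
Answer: -59119/9 ≈ -6568.8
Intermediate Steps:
H(M, p) = -3 + (M + (1 + 2*p/(5 + M))*(M + p))**2 (H(M, p) = -3 + (M + (M + p)*(1 + (2*p)/(5 + M)))**2 = -3 + (M + (M + p)*(1 + 2*p/(5 + M)))**2 = -3 + (M + (1 + 2*p/(5 + M))*(M + p))**2)
(H(10, -2) + 14)*(-25) = ((-3 + (2*10**2 + 2*(-2)**2 + 5*(-2) + 10*10 + 3*10*(-2))**2/(5 + 10)**2) + 14)*(-25) = ((-3 + (2*100 + 2*4 - 10 + 100 - 60)**2/15**2) + 14)*(-25) = ((-3 + (200 + 8 - 10 + 100 - 60)**2/225) + 14)*(-25) = ((-3 + (1/225)*238**2) + 14)*(-25) = ((-3 + (1/225)*56644) + 14)*(-25) = ((-3 + 56644/225) + 14)*(-25) = (55969/225 + 14)*(-25) = (59119/225)*(-25) = -59119/9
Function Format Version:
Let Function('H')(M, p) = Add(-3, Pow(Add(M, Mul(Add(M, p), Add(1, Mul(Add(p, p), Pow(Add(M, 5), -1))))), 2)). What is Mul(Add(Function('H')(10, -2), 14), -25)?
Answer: Rational(-59119, 9) ≈ -6568.8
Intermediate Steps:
Function('H')(M, p) = Add(-3, Pow(Add(M, Mul(Add(1, Mul(2, p, Pow(Add(5, M), -1))), Add(M, p))), 2)) (Function('H')(M, p) = Add(-3, Pow(Add(M, Mul(Add(M, p), Add(1, Mul(Mul(2, p), Pow(Add(5, M), -1))))), 2)) = Add(-3, Pow(Add(M, Mul(Add(M, p), Add(1, Mul(2, p, Pow(Add(5, M), -1))))), 2)) = Add(-3, Pow(Add(M, Mul(Add(1, Mul(2, p, Pow(Add(5, M), -1))), Add(M, p))), 2)))
Mul(Add(Function('H')(10, -2), 14), -25) = Mul(Add(Add(-3, Mul(Pow(Add(5, 10), -2), Pow(Add(Mul(2, Pow(10, 2)), Mul(2, Pow(-2, 2)), Mul(5, -2), Mul(10, 10), Mul(3, 10, -2)), 2))), 14), -25) = Mul(Add(Add(-3, Mul(Pow(15, -2), Pow(Add(Mul(2, 100), Mul(2, 4), -10, 100, -60), 2))), 14), -25) = Mul(Add(Add(-3, Mul(Rational(1, 225), Pow(Add(200, 8, -10, 100, -60), 2))), 14), -25) = Mul(Add(Add(-3, Mul(Rational(1, 225), Pow(238, 2))), 14), -25) = Mul(Add(Add(-3, Mul(Rational(1, 225), 56644)), 14), -25) = Mul(Add(Add(-3, Rational(56644, 225)), 14), -25) = Mul(Add(Rational(55969, 225), 14), -25) = Mul(Rational(59119, 225), -25) = Rational(-59119, 9)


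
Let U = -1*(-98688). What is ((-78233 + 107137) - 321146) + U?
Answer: -193554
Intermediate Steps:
U = 98688
((-78233 + 107137) - 321146) + U = ((-78233 + 107137) - 321146) + 98688 = (28904 - 321146) + 98688 = -292242 + 98688 = -193554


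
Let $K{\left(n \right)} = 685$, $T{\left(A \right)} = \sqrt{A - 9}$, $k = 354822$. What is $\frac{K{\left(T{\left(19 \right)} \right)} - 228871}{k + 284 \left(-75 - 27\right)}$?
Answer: $- \frac{12677}{18103} \approx -0.70027$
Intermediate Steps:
$T{\left(A \right)} = \sqrt{-9 + A}$
$\frac{K{\left(T{\left(19 \right)} \right)} - 228871}{k + 284 \left(-75 - 27\right)} = \frac{685 - 228871}{354822 + 284 \left(-75 - 27\right)} = - \frac{228186}{354822 + 284 \left(-102\right)} = - \frac{228186}{354822 - 28968} = - \frac{228186}{325854} = \left(-228186\right) \frac{1}{325854} = - \frac{12677}{18103}$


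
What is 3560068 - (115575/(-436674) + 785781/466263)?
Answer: 1278389954261241/359091586 ≈ 3.5601e+6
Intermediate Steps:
3560068 - (115575/(-436674) + 785781/466263) = 3560068 - (115575*(-1/436674) + 785781*(1/466263)) = 3560068 - (-38525/145558 + 29103/17269) = 3560068 - 1*510126607/359091586 = 3560068 - 510126607/359091586 = 1278389954261241/359091586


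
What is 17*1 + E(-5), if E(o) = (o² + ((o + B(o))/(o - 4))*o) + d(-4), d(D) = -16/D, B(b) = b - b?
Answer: 389/9 ≈ 43.222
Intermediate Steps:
B(b) = 0
d(D) = -16/D
E(o) = 4 + o² + o²/(-4 + o) (E(o) = (o² + ((o + 0)/(o - 4))*o) - 16/(-4) = (o² + (o/(-4 + o))*o) - 16*(-¼) = (o² + o²/(-4 + o)) + 4 = 4 + o² + o²/(-4 + o))
17*1 + E(-5) = 17*1 + (-16 + (-5)³ - 3*(-5)² + 4*(-5))/(-4 - 5) = 17 + (-16 - 125 - 3*25 - 20)/(-9) = 17 - (-16 - 125 - 75 - 20)/9 = 17 - ⅑*(-236) = 17 + 236/9 = 389/9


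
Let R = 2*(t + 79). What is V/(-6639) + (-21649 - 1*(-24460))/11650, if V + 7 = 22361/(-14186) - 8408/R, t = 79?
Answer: 5343502908194/21669837244725 ≈ 0.24659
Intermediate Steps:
R = 316 (R = 2*(79 + 79) = 2*158 = 316)
V = -39430349/1120694 (V = -7 + (22361/(-14186) - 8408/316) = -7 + (22361*(-1/14186) - 8408*1/316) = -7 + (-22361/14186 - 2102/79) = -7 - 31585491/1120694 = -39430349/1120694 ≈ -35.184)
V/(-6639) + (-21649 - 1*(-24460))/11650 = -39430349/1120694/(-6639) + (-21649 - 1*(-24460))/11650 = -39430349/1120694*(-1/6639) + (-21649 + 24460)*(1/11650) = 39430349/7440287466 + 2811*(1/11650) = 39430349/7440287466 + 2811/11650 = 5343502908194/21669837244725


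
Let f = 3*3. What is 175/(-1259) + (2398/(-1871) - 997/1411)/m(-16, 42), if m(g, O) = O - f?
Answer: -7284779070/36561096869 ≈ -0.19925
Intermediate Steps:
f = 9
m(g, O) = -9 + O (m(g, O) = O - 1*9 = O - 9 = -9 + O)
175/(-1259) + (2398/(-1871) - 997/1411)/m(-16, 42) = 175/(-1259) + (2398/(-1871) - 997/1411)/(-9 + 42) = 175*(-1/1259) + (2398*(-1/1871) - 997*1/1411)/33 = -175/1259 + (-2398/1871 - 997/1411)*(1/33) = -175/1259 - 5248965/2639981*1/33 = -175/1259 - 1749655/29039791 = -7284779070/36561096869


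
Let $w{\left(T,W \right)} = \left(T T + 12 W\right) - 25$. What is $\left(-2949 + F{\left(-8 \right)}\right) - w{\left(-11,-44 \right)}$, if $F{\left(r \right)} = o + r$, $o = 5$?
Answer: $-2520$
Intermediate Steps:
$F{\left(r \right)} = 5 + r$
$w{\left(T,W \right)} = -25 + T^{2} + 12 W$ ($w{\left(T,W \right)} = \left(T^{2} + 12 W\right) - 25 = -25 + T^{2} + 12 W$)
$\left(-2949 + F{\left(-8 \right)}\right) - w{\left(-11,-44 \right)} = \left(-2949 + \left(5 - 8\right)\right) - \left(-25 + \left(-11\right)^{2} + 12 \left(-44\right)\right) = \left(-2949 - 3\right) - \left(-25 + 121 - 528\right) = -2952 - -432 = -2952 + 432 = -2520$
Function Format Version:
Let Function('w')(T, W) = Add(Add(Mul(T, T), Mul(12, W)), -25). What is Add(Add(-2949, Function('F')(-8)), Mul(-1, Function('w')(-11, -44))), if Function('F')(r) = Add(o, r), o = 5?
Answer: -2520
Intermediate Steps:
Function('F')(r) = Add(5, r)
Function('w')(T, W) = Add(-25, Pow(T, 2), Mul(12, W)) (Function('w')(T, W) = Add(Add(Pow(T, 2), Mul(12, W)), -25) = Add(-25, Pow(T, 2), Mul(12, W)))
Add(Add(-2949, Function('F')(-8)), Mul(-1, Function('w')(-11, -44))) = Add(Add(-2949, Add(5, -8)), Mul(-1, Add(-25, Pow(-11, 2), Mul(12, -44)))) = Add(Add(-2949, -3), Mul(-1, Add(-25, 121, -528))) = Add(-2952, Mul(-1, -432)) = Add(-2952, 432) = -2520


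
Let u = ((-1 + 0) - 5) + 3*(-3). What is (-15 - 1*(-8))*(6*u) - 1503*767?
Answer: -1152171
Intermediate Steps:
u = -15 (u = (-1 - 5) - 9 = -6 - 9 = -15)
(-15 - 1*(-8))*(6*u) - 1503*767 = (-15 - 1*(-8))*(6*(-15)) - 1503*767 = (-15 + 8)*(-90) - 1152801 = -7*(-90) - 1152801 = 630 - 1152801 = -1152171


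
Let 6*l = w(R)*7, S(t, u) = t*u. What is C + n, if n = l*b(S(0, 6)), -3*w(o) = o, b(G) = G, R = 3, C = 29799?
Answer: 29799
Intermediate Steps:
w(o) = -o/3
l = -7/6 (l = (-1/3*3*7)/6 = (-1*7)/6 = (1/6)*(-7) = -7/6 ≈ -1.1667)
n = 0 (n = -0*6 = -7/6*0 = 0)
C + n = 29799 + 0 = 29799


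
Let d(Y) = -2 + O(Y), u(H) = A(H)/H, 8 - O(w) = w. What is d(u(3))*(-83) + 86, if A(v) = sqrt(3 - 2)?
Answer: -1153/3 ≈ -384.33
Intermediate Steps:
A(v) = 1 (A(v) = sqrt(1) = 1)
O(w) = 8 - w
u(H) = 1/H
d(Y) = 6 - Y (d(Y) = -2 + (8 - Y) = 6 - Y)
d(u(3))*(-83) + 86 = (6 - 1/3)*(-83) + 86 = (17/3)*(-83) + 86 = -1411/3 + 86 = -1153/3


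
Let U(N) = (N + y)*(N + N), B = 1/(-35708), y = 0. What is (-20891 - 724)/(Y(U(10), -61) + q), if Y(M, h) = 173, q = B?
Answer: -257276140/2059161 ≈ -124.94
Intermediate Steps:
B = -1/35708 ≈ -2.8005e-5
U(N) = 2*N² (U(N) = (N + 0)*(N + N) = N*(2*N) = 2*N²)
q = -1/35708 ≈ -2.8005e-5
(-20891 - 724)/(Y(U(10), -61) + q) = (-20891 - 724)/(173 - 1/35708) = -21615/6177483/35708 = -21615*35708/6177483 = -257276140/2059161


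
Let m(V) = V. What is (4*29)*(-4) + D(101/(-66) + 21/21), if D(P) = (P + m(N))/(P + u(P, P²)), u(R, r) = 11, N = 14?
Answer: -319735/691 ≈ -462.71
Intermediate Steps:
D(P) = (14 + P)/(11 + P) (D(P) = (P + 14)/(P + 11) = (14 + P)/(11 + P))
(4*29)*(-4) + D(101/(-66) + 21/21) = (4*29)*(-4) + (14 + (101/(-66) + 21/21))/(11 + (101/(-66) + 21/21)) = 116*(-4) + (14 + (101*(-1/66) + 21*(1/21)))/(11 + (101*(-1/66) + 21*(1/21))) = -464 + (14 + (-101/66 + 1))/(11 + (-101/66 + 1)) = -464 + (14 - 35/66)/(11 - 35/66) = -464 + (889/66)/(691/66) = -464 + (66/691)*(889/66) = -464 + 889/691 = -319735/691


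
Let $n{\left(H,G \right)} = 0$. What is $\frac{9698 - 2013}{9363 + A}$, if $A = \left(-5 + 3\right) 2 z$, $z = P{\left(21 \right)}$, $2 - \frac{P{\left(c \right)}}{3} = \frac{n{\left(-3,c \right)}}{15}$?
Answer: $\frac{7685}{9339} \approx 0.82289$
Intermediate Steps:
$P{\left(c \right)} = 6$ ($P{\left(c \right)} = 6 - 3 \cdot \frac{0}{15} = 6 - 3 \cdot 0 \cdot \frac{1}{15} = 6 - 0 = 6 + 0 = 6$)
$z = 6$
$A = -24$ ($A = \left(-5 + 3\right) 2 \cdot 6 = \left(-2\right) 2 \cdot 6 = \left(-4\right) 6 = -24$)
$\frac{9698 - 2013}{9363 + A} = \frac{9698 - 2013}{9363 - 24} = \frac{7685}{9339}$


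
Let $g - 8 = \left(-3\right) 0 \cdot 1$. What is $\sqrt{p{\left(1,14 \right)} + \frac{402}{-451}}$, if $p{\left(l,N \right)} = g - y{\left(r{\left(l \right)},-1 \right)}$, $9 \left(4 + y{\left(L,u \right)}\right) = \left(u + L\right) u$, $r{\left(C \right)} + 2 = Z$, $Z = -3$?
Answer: $\frac{4 \sqrt{1194699}}{1353} \approx 3.2314$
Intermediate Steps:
$r{\left(C \right)} = -5$ ($r{\left(C \right)} = -2 - 3 = -5$)
$g = 8$ ($g = 8 + \left(-3\right) 0 \cdot 1 = 8 + 0 \cdot 1 = 8 + 0 = 8$)
$y{\left(L,u \right)} = -4 + \frac{u \left(L + u\right)}{9}$ ($y{\left(L,u \right)} = -4 + \frac{\left(u + L\right) u}{9} = -4 + \frac{\left(L + u\right) u}{9} = -4 + \frac{u \left(L + u\right)}{9}$)
$p{\left(l,N \right)} = \frac{34}{3}$ ($p{\left(l,N \right)} = 8 - \left(-4 + \frac{\left(-1\right)^{2}}{9} + \frac{1}{9} \left(-5\right) \left(-1\right)\right) = 8 - \left(-4 + \frac{1}{9} \cdot 1 + \frac{5}{9}\right) = 8 - \left(-4 + \frac{1}{9} + \frac{5}{9}\right) = 8 - - \frac{10}{3} = 8 + \frac{10}{3} = \frac{34}{3}$)
$\sqrt{p{\left(1,14 \right)} + \frac{402}{-451}} = \sqrt{\frac{34}{3} + \frac{402}{-451}} = \sqrt{\frac{34}{3} + 402 \left(- \frac{1}{451}\right)} = \sqrt{\frac{34}{3} - \frac{402}{451}} = \sqrt{\frac{14128}{1353}} = \frac{4 \sqrt{1194699}}{1353}$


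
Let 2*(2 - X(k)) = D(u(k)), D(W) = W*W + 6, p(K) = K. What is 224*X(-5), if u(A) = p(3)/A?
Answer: -6608/25 ≈ -264.32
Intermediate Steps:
u(A) = 3/A
D(W) = 6 + W² (D(W) = W² + 6 = 6 + W²)
X(k) = -1 - 9/(2*k²) (X(k) = 2 - (6 + (3/k)²)/2 = 2 - (6 + 9/k²)/2 = 2 + (-3 - 9/(2*k²)) = -1 - 9/(2*k²))
224*X(-5) = 224*(-1 - 9/2/(-5)²) = 224*(-1 - 9/2*1/25) = 224*(-1 - 9/50) = 224*(-59/50) = -6608/25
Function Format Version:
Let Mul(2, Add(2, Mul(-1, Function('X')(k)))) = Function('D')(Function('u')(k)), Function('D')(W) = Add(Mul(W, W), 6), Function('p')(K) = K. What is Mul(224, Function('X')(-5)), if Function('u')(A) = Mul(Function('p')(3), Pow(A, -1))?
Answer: Rational(-6608, 25) ≈ -264.32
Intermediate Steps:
Function('u')(A) = Mul(3, Pow(A, -1))
Function('D')(W) = Add(6, Pow(W, 2)) (Function('D')(W) = Add(Pow(W, 2), 6) = Add(6, Pow(W, 2)))
Function('X')(k) = Add(-1, Mul(Rational(-9, 2), Pow(k, -2))) (Function('X')(k) = Add(2, Mul(Rational(-1, 2), Add(6, Pow(Mul(3, Pow(k, -1)), 2)))) = Add(2, Mul(Rational(-1, 2), Add(6, Mul(9, Pow(k, -2))))) = Add(2, Add(-3, Mul(Rational(-9, 2), Pow(k, -2)))) = Add(-1, Mul(Rational(-9, 2), Pow(k, -2))))
Mul(224, Function('X')(-5)) = Mul(224, Add(-1, Mul(Rational(-9, 2), Pow(-5, -2)))) = Mul(224, Add(-1, Mul(Rational(-9, 2), Rational(1, 25)))) = Mul(224, Add(-1, Rational(-9, 50))) = Mul(224, Rational(-59, 50)) = Rational(-6608, 25)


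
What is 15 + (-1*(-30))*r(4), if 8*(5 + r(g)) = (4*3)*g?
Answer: 45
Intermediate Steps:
r(g) = -5 + 3*g/2 (r(g) = -5 + ((4*3)*g)/8 = -5 + (12*g)/8 = -5 + 3*g/2)
15 + (-1*(-30))*r(4) = 15 + (-1*(-30))*(-5 + (3/2)*4) = 15 + 30*(-5 + 6) = 15 + 30*1 = 15 + 30 = 45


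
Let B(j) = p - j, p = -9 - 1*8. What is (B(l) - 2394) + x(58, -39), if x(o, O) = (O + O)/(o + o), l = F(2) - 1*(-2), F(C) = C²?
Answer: -140225/58 ≈ -2417.7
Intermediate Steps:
l = 6 (l = 2² - 1*(-2) = 4 + 2 = 6)
x(o, O) = O/o (x(o, O) = (2*O)/((2*o)) = (2*O)*(1/(2*o)) = O/o)
p = -17 (p = -9 - 8 = -17)
B(j) = -17 - j
(B(l) - 2394) + x(58, -39) = ((-17 - 1*6) - 2394) - 39/58 = ((-17 - 6) - 2394) - 39*1/58 = (-23 - 2394) - 39/58 = -2417 - 39/58 = -140225/58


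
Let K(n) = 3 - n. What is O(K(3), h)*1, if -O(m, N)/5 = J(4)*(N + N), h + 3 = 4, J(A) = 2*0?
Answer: 0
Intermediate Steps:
J(A) = 0
h = 1 (h = -3 + 4 = 1)
O(m, N) = 0 (O(m, N) = -0*(N + N) = -0*2*N = -5*0 = 0)
O(K(3), h)*1 = 0*1 = 0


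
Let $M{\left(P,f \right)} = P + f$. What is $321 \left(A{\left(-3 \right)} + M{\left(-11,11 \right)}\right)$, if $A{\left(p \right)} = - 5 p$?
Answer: $4815$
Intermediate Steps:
$321 \left(A{\left(-3 \right)} + M{\left(-11,11 \right)}\right) = 321 \left(\left(-5\right) \left(-3\right) + \left(-11 + 11\right)\right) = 321 \left(15 + 0\right) = 321 \cdot 15 = 4815$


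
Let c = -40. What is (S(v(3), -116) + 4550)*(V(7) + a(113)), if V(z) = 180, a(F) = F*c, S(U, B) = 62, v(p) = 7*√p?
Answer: -20016080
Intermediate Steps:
a(F) = -40*F (a(F) = F*(-40) = -40*F)
(S(v(3), -116) + 4550)*(V(7) + a(113)) = (62 + 4550)*(180 - 40*113) = 4612*(180 - 4520) = 4612*(-4340) = -20016080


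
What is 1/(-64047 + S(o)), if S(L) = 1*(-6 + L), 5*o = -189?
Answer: -5/320454 ≈ -1.5603e-5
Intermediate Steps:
o = -189/5 (o = (⅕)*(-189) = -189/5 ≈ -37.800)
S(L) = -6 + L
1/(-64047 + S(o)) = 1/(-64047 + (-6 - 189/5)) = 1/(-64047 - 219/5) = 1/(-320454/5) = -5/320454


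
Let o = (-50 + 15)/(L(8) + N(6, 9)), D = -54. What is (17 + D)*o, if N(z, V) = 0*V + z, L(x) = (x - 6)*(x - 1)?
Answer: 259/4 ≈ 64.750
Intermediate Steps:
L(x) = (-1 + x)*(-6 + x) (L(x) = (-6 + x)*(-1 + x) = (-1 + x)*(-6 + x))
N(z, V) = z (N(z, V) = 0 + z = z)
o = -7/4 (o = (-50 + 15)/((6 + 8² - 7*8) + 6) = -35/((6 + 64 - 56) + 6) = -35/(14 + 6) = -35/20 = -35*1/20 = -7/4 ≈ -1.7500)
(17 + D)*o = (17 - 54)*(-7/4) = -37*(-7/4) = 259/4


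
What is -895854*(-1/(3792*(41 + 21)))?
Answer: 149309/39184 ≈ 3.8105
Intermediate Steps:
-895854*(-1/(3792*(41 + 21))) = -895854/(-79*62*48) = -895854/((-4898*48)) = -895854/(-235104) = -895854*(-1/235104) = 149309/39184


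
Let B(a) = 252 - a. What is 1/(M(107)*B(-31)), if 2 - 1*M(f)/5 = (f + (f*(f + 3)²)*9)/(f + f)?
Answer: -2/154089255 ≈ -1.2979e-8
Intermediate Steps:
M(f) = 10 - 5*(f + 9*f*(3 + f)²)/(2*f) (M(f) = 10 - 5*(f + (f*(f + 3)²)*9)/(f + f) = 10 - 5*(f + (f*(3 + f)²)*9)/(2*f) = 10 - 5*(f + 9*f*(3 + f)²)*1/(2*f) = 10 - 5*(f + 9*f*(3 + f)²)/(2*f))
1/(M(107)*B(-31)) = 1/((15/2 - 45*(3 + 107)²/2)*(252 - 1*(-31))) = 1/((15/2 - 45/2*110²)*(252 + 31)) = 1/((15/2 - 45/2*12100)*283) = (1/283)/(15/2 - 272250) = (1/283)/(-544485/2) = -2/544485*1/283 = -2/154089255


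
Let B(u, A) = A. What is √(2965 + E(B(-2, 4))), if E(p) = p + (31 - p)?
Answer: 2*√749 ≈ 54.736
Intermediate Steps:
E(p) = 31
√(2965 + E(B(-2, 4))) = √(2965 + 31) = √2996 = 2*√749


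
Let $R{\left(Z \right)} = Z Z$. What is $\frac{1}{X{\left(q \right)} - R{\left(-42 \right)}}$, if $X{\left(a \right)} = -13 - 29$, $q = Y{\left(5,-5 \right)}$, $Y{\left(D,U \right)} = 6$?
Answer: $- \frac{1}{1806} \approx -0.00055371$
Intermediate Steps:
$q = 6$
$R{\left(Z \right)} = Z^{2}$
$X{\left(a \right)} = -42$
$\frac{1}{X{\left(q \right)} - R{\left(-42 \right)}} = \frac{1}{-42 - \left(-42\right)^{2}} = \frac{1}{-42 - 1764} = \frac{1}{-1806} = - \frac{1}{1806}$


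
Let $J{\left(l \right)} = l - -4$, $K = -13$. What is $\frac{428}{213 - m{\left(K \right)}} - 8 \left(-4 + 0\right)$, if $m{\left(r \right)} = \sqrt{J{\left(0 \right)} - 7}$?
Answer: $\frac{128589}{3781} + \frac{107 i \sqrt{3}}{11343} \approx 34.009 + 0.016339 i$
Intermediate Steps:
$J{\left(l \right)} = 4 + l$ ($J{\left(l \right)} = l + 4 = 4 + l$)
$m{\left(r \right)} = i \sqrt{3}$ ($m{\left(r \right)} = \sqrt{\left(4 + 0\right) - 7} = \sqrt{4 - 7} = \sqrt{-3} = i \sqrt{3}$)
$\frac{428}{213 - m{\left(K \right)}} - 8 \left(-4 + 0\right) = \frac{428}{213 - i \sqrt{3}} - 8 \left(-4 + 0\right) = \frac{428}{213 - i \sqrt{3}} - 8 \left(-4\right) = \frac{428}{213 - i \sqrt{3}} - -32 = \frac{428}{213 - i \sqrt{3}} + 32 = 32 + \frac{428}{213 - i \sqrt{3}}$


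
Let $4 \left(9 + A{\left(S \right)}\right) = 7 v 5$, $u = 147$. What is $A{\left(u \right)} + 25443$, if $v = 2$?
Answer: $\frac{50903}{2} \approx 25452.0$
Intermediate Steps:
$A{\left(S \right)} = \frac{17}{2}$ ($A{\left(S \right)} = -9 + \frac{7 \cdot 2 \cdot 5}{4} = -9 + \frac{14 \cdot 5}{4} = -9 + \frac{1}{4} \cdot 70 = -9 + \frac{35}{2} = \frac{17}{2}$)
$A{\left(u \right)} + 25443 = \frac{17}{2} + 25443 = \frac{50903}{2}$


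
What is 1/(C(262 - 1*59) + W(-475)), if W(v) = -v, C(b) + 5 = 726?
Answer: 1/1196 ≈ 0.00083612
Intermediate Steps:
C(b) = 721 (C(b) = -5 + 726 = 721)
1/(C(262 - 1*59) + W(-475)) = 1/(721 - 1*(-475)) = 1/(721 + 475) = 1/1196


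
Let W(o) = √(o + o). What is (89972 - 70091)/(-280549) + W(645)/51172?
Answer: -19881/280549 + √1290/51172 ≈ -0.070163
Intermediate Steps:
W(o) = √2*√o (W(o) = √(2*o) = √2*√o)
(89972 - 70091)/(-280549) + W(645)/51172 = (89972 - 70091)/(-280549) + (√2*√645)/51172 = 19881*(-1/280549) + √1290*(1/51172) = -19881/280549 + √1290/51172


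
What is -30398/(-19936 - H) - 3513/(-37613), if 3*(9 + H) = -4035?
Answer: 604319270/349462383 ≈ 1.7293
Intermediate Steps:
H = -1354 (H = -9 + (⅓)*(-4035) = -9 - 1345 = -1354)
-30398/(-19936 - H) - 3513/(-37613) = -30398/(-19936 - 1*(-1354)) - 3513/(-37613) = -30398/(-19936 + 1354) - 3513*(-1/37613) = -30398/(-18582) + 3513/37613 = -30398*(-1/18582) + 3513/37613 = 15199/9291 + 3513/37613 = 604319270/349462383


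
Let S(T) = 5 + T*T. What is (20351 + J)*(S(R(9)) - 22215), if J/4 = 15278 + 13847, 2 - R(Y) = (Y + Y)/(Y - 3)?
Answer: -3039323859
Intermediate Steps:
R(Y) = 2 - 2*Y/(-3 + Y) (R(Y) = 2 - (Y + Y)/(Y - 3) = 2 - 2*Y/(-3 + Y))
S(T) = 5 + T²
J = 116500 (J = 4*(15278 + 13847) = 4*29125 = 116500)
(20351 + J)*(S(R(9)) - 22215) = (20351 + 116500)*((5 + (-6/(-3 + 9))²) - 22215) = 136851*((5 + (-6/6)²) - 22215) = 136851*((5 + (-6*⅙)²) - 22215) = 136851*((5 + (-1)²) - 22215) = 136851*((5 + 1) - 22215) = 136851*(6 - 22215) = 136851*(-22209) = -3039323859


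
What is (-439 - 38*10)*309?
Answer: -253071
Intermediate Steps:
(-439 - 38*10)*309 = (-439 - 380)*309 = -819*309 = -253071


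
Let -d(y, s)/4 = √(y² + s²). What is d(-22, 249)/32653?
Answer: -4*√62485/32653 ≈ -0.030621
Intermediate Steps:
d(y, s) = -4*√(s² + y²) (d(y, s) = -4*√(y² + s²) = -4*√(s² + y²))
d(-22, 249)/32653 = -4*√(249² + (-22)²)/32653 = -4*√(62001 + 484)*(1/32653) = -4*√62485*(1/32653) = -4*√62485/32653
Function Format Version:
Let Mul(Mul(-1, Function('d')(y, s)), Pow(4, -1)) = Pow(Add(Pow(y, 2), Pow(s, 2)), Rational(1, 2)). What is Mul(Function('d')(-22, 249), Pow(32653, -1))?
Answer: Mul(Rational(-4, 32653), Pow(62485, Rational(1, 2))) ≈ -0.030621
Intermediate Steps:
Function('d')(y, s) = Mul(-4, Pow(Add(Pow(s, 2), Pow(y, 2)), Rational(1, 2))) (Function('d')(y, s) = Mul(-4, Pow(Add(Pow(y, 2), Pow(s, 2)), Rational(1, 2))) = Mul(-4, Pow(Add(Pow(s, 2), Pow(y, 2)), Rational(1, 2))))
Mul(Function('d')(-22, 249), Pow(32653, -1)) = Mul(Mul(-4, Pow(Add(Pow(249, 2), Pow(-22, 2)), Rational(1, 2))), Pow(32653, -1)) = Mul(Mul(-4, Pow(Add(62001, 484), Rational(1, 2))), Rational(1, 32653)) = Mul(Mul(-4, Pow(62485, Rational(1, 2))), Rational(1, 32653)) = Mul(Rational(-4, 32653), Pow(62485, Rational(1, 2)))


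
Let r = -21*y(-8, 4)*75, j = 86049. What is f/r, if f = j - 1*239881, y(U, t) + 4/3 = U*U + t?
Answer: 2747/1875 ≈ 1.4651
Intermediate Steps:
y(U, t) = -4/3 + t + U**2 (y(U, t) = -4/3 + (U*U + t) = -4/3 + (U**2 + t) = -4/3 + (t + U**2) = -4/3 + t + U**2)
f = -153832 (f = 86049 - 1*239881 = 86049 - 239881 = -153832)
r = -105000 (r = -21*(-4/3 + 4 + (-8)**2)*75 = -21*(-4/3 + 4 + 64)*75 = -21*200/3*75 = -1400*75 = -105000)
f/r = -153832/(-105000) = -153832*(-1/105000) = 2747/1875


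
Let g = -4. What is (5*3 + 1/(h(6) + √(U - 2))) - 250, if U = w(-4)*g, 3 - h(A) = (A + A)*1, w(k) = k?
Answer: -15754/67 - √14/67 ≈ -235.19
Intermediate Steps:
h(A) = 3 - 2*A (h(A) = 3 - (A + A) = 3 - 2*A)
U = 16 (U = -4*(-4) = 16)
(5*3 + 1/(h(6) + √(U - 2))) - 250 = (5*3 + 1/((3 - 2*6) + √(16 - 2))) - 250 = (15 + 1/((3 - 12) + √14)) - 250 = (15 + 1/(-9 + √14)) - 250 = -235 + 1/(-9 + √14)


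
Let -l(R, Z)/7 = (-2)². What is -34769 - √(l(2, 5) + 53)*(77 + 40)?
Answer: -35354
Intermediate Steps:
l(R, Z) = -28 (l(R, Z) = -7*(-2)² = -7*4 = -28)
-34769 - √(l(2, 5) + 53)*(77 + 40) = -34769 - √(-28 + 53)*(77 + 40) = -34769 - √25*117 = -34769 - 5*117 = -34769 - 1*585 = -34769 - 585 = -35354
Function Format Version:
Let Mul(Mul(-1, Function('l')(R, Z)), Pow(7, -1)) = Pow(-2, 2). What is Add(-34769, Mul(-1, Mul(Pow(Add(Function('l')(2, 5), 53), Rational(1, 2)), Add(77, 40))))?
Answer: -35354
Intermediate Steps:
Function('l')(R, Z) = -28 (Function('l')(R, Z) = Mul(-7, Pow(-2, 2)) = Mul(-7, 4) = -28)
Add(-34769, Mul(-1, Mul(Pow(Add(Function('l')(2, 5), 53), Rational(1, 2)), Add(77, 40)))) = Add(-34769, Mul(-1, Mul(Pow(Add(-28, 53), Rational(1, 2)), Add(77, 40)))) = Add(-34769, Mul(-1, Mul(Pow(25, Rational(1, 2)), 117))) = Add(-34769, Mul(-1, Mul(5, 117))) = Add(-34769, Mul(-1, 585)) = Add(-34769, -585) = -35354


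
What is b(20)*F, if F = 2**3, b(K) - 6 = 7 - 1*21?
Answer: -64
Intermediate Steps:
b(K) = -8 (b(K) = 6 + (7 - 1*21) = 6 + (7 - 21) = 6 - 14 = -8)
F = 8
b(20)*F = -8*8 = -64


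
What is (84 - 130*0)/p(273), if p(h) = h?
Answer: 4/13 ≈ 0.30769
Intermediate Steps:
(84 - 130*0)/p(273) = (84 - 130*0)/273 = (84 + 0)*(1/273) = 84*(1/273) = 4/13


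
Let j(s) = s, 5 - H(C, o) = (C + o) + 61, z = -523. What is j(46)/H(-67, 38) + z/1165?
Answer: -67711/31455 ≈ -2.1526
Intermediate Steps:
H(C, o) = -56 - C - o (H(C, o) = 5 - ((C + o) + 61) = 5 - (61 + C + o) = 5 + (-61 - C - o) = -56 - C - o)
j(46)/H(-67, 38) + z/1165 = 46/(-56 - 1*(-67) - 1*38) - 523/1165 = 46/(-56 + 67 - 38) - 523*1/1165 = 46/(-27) - 523/1165 = 46*(-1/27) - 523/1165 = -46/27 - 523/1165 = -67711/31455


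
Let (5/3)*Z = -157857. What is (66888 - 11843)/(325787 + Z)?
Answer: 275225/1155364 ≈ 0.23821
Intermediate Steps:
Z = -473571/5 (Z = (⅗)*(-157857) = -473571/5 ≈ -94714.)
(66888 - 11843)/(325787 + Z) = (66888 - 11843)/(325787 - 473571/5) = 55045/(1155364/5) = 55045*(5/1155364) = 275225/1155364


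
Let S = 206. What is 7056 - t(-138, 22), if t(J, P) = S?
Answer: 6850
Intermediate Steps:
t(J, P) = 206
7056 - t(-138, 22) = 7056 - 1*206 = 7056 - 206 = 6850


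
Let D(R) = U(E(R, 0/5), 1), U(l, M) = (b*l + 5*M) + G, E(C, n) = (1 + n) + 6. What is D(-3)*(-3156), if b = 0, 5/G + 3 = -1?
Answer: -11835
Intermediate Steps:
G = -5/4 (G = 5/(-3 - 1) = 5/(-4) = 5*(-¼) = -5/4 ≈ -1.2500)
E(C, n) = 7 + n
U(l, M) = -5/4 + 5*M (U(l, M) = (0*l + 5*M) - 5/4 = (0 + 5*M) - 5/4 = 5*M - 5/4 = -5/4 + 5*M)
D(R) = 15/4 (D(R) = -5/4 + 5*1 = -5/4 + 5 = 15/4)
D(-3)*(-3156) = (15/4)*(-3156) = -11835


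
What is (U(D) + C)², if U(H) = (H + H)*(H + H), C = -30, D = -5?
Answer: 4900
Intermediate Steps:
U(H) = 4*H² (U(H) = (2*H)*(2*H) = 4*H²)
(U(D) + C)² = (4*(-5)² - 30)² = (4*25 - 30)² = (100 - 30)² = 70² = 4900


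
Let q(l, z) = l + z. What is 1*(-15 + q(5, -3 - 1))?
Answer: -14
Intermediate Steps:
1*(-15 + q(5, -3 - 1)) = 1*(-15 + (5 + (-3 - 1))) = 1*(-15 + (5 - 4)) = 1*(-15 + 1) = 1*(-14) = -14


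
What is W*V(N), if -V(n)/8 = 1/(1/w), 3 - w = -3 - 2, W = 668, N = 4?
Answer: -42752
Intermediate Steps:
w = 8 (w = 3 - (-3 - 2) = 3 - 1*(-5) = 3 + 5 = 8)
V(n) = -64 (V(n) = -8/(1/8) = -8/⅛ = -8*8 = -64)
W*V(N) = 668*(-64) = -42752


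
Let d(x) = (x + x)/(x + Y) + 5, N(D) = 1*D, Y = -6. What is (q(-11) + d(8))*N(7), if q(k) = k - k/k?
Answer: 7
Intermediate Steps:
q(k) = -1 + k (q(k) = k - 1*1 = k - 1 = -1 + k)
N(D) = D
d(x) = 5 + 2*x/(-6 + x) (d(x) = (x + x)/(x - 6) + 5 = (2*x)/(-6 + x) + 5 = 2*x/(-6 + x) + 5 = 5 + 2*x/(-6 + x))
(q(-11) + d(8))*N(7) = ((-1 - 11) + (-30 + 7*8)/(-6 + 8))*7 = (-12 + (-30 + 56)/2)*7 = (-12 + (½)*26)*7 = (-12 + 13)*7 = 1*7 = 7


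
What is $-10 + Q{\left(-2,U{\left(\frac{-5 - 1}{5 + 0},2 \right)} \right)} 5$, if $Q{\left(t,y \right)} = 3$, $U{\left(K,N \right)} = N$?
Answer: $5$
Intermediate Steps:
$-10 + Q{\left(-2,U{\left(\frac{-5 - 1}{5 + 0},2 \right)} \right)} 5 = -10 + 3 \cdot 5 = -10 + 15 = 5$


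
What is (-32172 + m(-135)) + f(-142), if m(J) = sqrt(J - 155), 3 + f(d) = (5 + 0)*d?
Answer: -32885 + I*sqrt(290) ≈ -32885.0 + 17.029*I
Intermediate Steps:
f(d) = -3 + 5*d (f(d) = -3 + (5 + 0)*d = -3 + 5*d)
m(J) = sqrt(-155 + J)
(-32172 + m(-135)) + f(-142) = (-32172 + sqrt(-155 - 135)) + (-3 + 5*(-142)) = (-32172 + sqrt(-290)) + (-3 - 710) = (-32172 + I*sqrt(290)) - 713 = -32885 + I*sqrt(290)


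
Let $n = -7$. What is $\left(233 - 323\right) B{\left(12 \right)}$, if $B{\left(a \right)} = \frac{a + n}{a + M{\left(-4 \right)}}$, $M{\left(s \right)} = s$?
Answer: $- \frac{225}{4} \approx -56.25$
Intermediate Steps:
$B{\left(a \right)} = \frac{-7 + a}{-4 + a}$ ($B{\left(a \right)} = \frac{a - 7}{a - 4} = \frac{-7 + a}{-4 + a}$)
$\left(233 - 323\right) B{\left(12 \right)} = \left(233 - 323\right) \frac{-7 + 12}{-4 + 12} = - 90 \cdot \frac{1}{8} \cdot 5 = \left(-90\right) \frac{5}{8} = - \frac{225}{4}$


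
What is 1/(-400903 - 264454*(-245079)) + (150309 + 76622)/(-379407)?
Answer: -60762742060354/101589512570469 ≈ -0.59812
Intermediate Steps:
1/(-400903 - 264454*(-245079)) + (150309 + 76622)/(-379407) = -1/245079/(-665357) + 226931*(-1/379407) = -1/665357*(-1/245079) - 226931/379407 = 1/163065028203 - 226931/379407 = -60762742060354/101589512570469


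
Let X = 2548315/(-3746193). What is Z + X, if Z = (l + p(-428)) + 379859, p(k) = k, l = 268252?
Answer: 220576633864/340563 ≈ 6.4768e+5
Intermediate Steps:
X = -231665/340563 (X = 2548315*(-1/3746193) = -231665/340563 ≈ -0.68024)
Z = 647683 (Z = (268252 - 428) + 379859 = 267824 + 379859 = 647683)
Z + X = 647683 - 231665/340563 = 220576633864/340563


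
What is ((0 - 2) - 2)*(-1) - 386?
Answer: -382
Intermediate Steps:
((0 - 2) - 2)*(-1) - 386 = (-2 - 2)*(-1) - 386 = -4*(-1) - 386 = 4 - 386 = -382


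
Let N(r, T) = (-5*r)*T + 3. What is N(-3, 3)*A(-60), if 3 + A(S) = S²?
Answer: 172656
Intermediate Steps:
N(r, T) = 3 - 5*T*r (N(r, T) = -5*T*r + 3 = 3 - 5*T*r)
A(S) = -3 + S²
N(-3, 3)*A(-60) = (3 - 5*3*(-3))*(-3 + (-60)²) = (3 + 45)*(-3 + 3600) = 48*3597 = 172656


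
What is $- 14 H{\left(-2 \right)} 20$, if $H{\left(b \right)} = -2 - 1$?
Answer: $840$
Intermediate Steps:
$H{\left(b \right)} = -3$
$- 14 H{\left(-2 \right)} 20 = \left(-14\right) \left(-3\right) 20 = 42 \cdot 20 = 840$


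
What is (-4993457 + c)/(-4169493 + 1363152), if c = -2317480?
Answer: 2436979/935447 ≈ 2.6051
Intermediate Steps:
(-4993457 + c)/(-4169493 + 1363152) = (-4993457 - 2317480)/(-4169493 + 1363152) = -7310937/(-2806341) = -7310937*(-1/2806341) = 2436979/935447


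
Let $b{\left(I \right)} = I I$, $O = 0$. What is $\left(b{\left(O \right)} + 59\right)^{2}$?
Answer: $3481$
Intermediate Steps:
$b{\left(I \right)} = I^{2}$
$\left(b{\left(O \right)} + 59\right)^{2} = \left(0^{2} + 59\right)^{2} = \left(0 + 59\right)^{2} = 59^{2} = 3481$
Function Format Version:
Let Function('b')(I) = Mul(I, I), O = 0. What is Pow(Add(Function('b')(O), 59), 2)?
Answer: 3481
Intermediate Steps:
Function('b')(I) = Pow(I, 2)
Pow(Add(Function('b')(O), 59), 2) = Pow(Add(Pow(0, 2), 59), 2) = Pow(Add(0, 59), 2) = Pow(59, 2) = 3481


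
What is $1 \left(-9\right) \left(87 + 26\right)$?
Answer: $-1017$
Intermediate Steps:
$1 \left(-9\right) \left(87 + 26\right) = \left(-9\right) 113 = -1017$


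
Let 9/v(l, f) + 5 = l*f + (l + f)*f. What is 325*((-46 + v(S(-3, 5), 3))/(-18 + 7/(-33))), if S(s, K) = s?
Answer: 7003425/8414 ≈ 832.35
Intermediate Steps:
v(l, f) = 9/(-5 + f*l + f*(f + l)) (v(l, f) = 9/(-5 + (l*f + (l + f)*f)) = 9/(-5 + (f*l + (f + l)*f)) = 9/(-5 + (f*l + f*(f + l))) = 9/(-5 + f*l + f*(f + l)))
325*((-46 + v(S(-3, 5), 3))/(-18 + 7/(-33))) = 325*((-46 + 9/(-5 + 3**2 + 2*3*(-3)))/(-18 + 7/(-33))) = 325*((-46 + 9/(-5 + 9 - 18))/(-18 + 7*(-1/33))) = 325*((-46 + 9/(-14))/(-18 - 7/33)) = 325*((-46 + 9*(-1/14))/(-601/33)) = 325*((-46 - 9/14)*(-33/601)) = 325*(-653/14*(-33/601)) = 325*(21549/8414) = 7003425/8414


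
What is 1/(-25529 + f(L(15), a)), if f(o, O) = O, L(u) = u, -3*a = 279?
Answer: -1/25622 ≈ -3.9029e-5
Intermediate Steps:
a = -93 (a = -1/3*279 = -93)
1/(-25529 + f(L(15), a)) = 1/(-25529 - 93) = 1/(-25622) = -1/25622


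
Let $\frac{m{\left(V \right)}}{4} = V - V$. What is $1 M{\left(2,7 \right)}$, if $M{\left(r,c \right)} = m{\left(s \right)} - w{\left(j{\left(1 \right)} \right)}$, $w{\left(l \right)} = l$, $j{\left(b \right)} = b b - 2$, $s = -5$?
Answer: $1$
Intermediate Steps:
$j{\left(b \right)} = -2 + b^{2}$ ($j{\left(b \right)} = b^{2} - 2 = -2 + b^{2}$)
$m{\left(V \right)} = 0$ ($m{\left(V \right)} = 4 \left(V - V\right) = 4 \cdot 0 = 0$)
$M{\left(r,c \right)} = 1$ ($M{\left(r,c \right)} = 0 - \left(-2 + 1^{2}\right) = 0 - \left(-2 + 1\right) = 0 - -1 = 0 + 1 = 1$)
$1 M{\left(2,7 \right)} = 1 \cdot 1 = 1$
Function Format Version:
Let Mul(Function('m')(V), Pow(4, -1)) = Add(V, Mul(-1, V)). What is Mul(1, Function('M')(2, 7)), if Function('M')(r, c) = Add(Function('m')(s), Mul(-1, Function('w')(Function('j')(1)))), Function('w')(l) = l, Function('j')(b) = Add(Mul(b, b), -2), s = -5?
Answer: 1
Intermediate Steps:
Function('j')(b) = Add(-2, Pow(b, 2)) (Function('j')(b) = Add(Pow(b, 2), -2) = Add(-2, Pow(b, 2)))
Function('m')(V) = 0 (Function('m')(V) = Mul(4, Add(V, Mul(-1, V))) = Mul(4, 0) = 0)
Function('M')(r, c) = 1 (Function('M')(r, c) = Add(0, Mul(-1, Add(-2, Pow(1, 2)))) = Add(0, Mul(-1, Add(-2, 1))) = Add(0, Mul(-1, -1)) = Add(0, 1) = 1)
Mul(1, Function('M')(2, 7)) = Mul(1, 1) = 1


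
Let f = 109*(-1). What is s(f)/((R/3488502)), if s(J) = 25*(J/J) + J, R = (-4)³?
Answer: 36629271/8 ≈ 4.5787e+6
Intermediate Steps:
f = -109
R = -64
s(J) = 25 + J (s(J) = 25*1 + J = 25 + J)
s(f)/((R/3488502)) = (25 - 109)/((-64/3488502)) = -84/((-64*1/3488502)) = -84/(-32/1744251) = -84*(-1744251/32) = 36629271/8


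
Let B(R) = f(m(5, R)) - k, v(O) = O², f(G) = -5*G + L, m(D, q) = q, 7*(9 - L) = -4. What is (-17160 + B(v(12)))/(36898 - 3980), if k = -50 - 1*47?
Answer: -62207/115213 ≈ -0.53993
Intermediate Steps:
L = 67/7 (L = 9 - ⅐*(-4) = 9 + 4/7 = 67/7 ≈ 9.5714)
f(G) = 67/7 - 5*G (f(G) = -5*G + 67/7 = 67/7 - 5*G)
k = -97 (k = -50 - 47 = -97)
B(R) = 746/7 - 5*R (B(R) = (67/7 - 5*R) - 1*(-97) = (67/7 - 5*R) + 97 = 746/7 - 5*R)
(-17160 + B(v(12)))/(36898 - 3980) = (-17160 + (746/7 - 5*12²))/(36898 - 3980) = (-17160 + (746/7 - 5*144))/32918 = (-17160 + (746/7 - 720))*(1/32918) = (-17160 - 4294/7)*(1/32918) = -124414/7*1/32918 = -62207/115213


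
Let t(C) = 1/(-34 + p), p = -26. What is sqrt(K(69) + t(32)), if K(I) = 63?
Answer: sqrt(56685)/30 ≈ 7.9362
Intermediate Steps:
t(C) = -1/60 (t(C) = 1/(-34 - 26) = 1/(-60) = -1/60)
sqrt(K(69) + t(32)) = sqrt(63 - 1/60) = sqrt(3779/60) = sqrt(56685)/30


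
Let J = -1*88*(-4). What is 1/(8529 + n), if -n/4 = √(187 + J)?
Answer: 8529/72735217 + 28*√11/72735217 ≈ 0.00011854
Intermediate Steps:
J = 352 (J = -88*(-4) = 352)
n = -28*√11 (n = -4*√(187 + 352) = -28*√11 ≈ -92.865)
1/(8529 + n) = 1/(8529 - 28*√11)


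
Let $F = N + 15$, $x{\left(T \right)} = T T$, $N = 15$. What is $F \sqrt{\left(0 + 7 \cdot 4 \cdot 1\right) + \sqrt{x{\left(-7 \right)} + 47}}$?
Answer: $60 \sqrt{7 + \sqrt{6}} \approx 184.44$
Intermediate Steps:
$x{\left(T \right)} = T^{2}$
$F = 30$ ($F = 15 + 15 = 30$)
$F \sqrt{\left(0 + 7 \cdot 4 \cdot 1\right) + \sqrt{x{\left(-7 \right)} + 47}} = 30 \sqrt{\left(0 + 7 \cdot 4 \cdot 1\right) + \sqrt{\left(-7\right)^{2} + 47}} = 30 \sqrt{\left(0 + 7 \cdot 4\right) + \sqrt{49 + 47}} = 30 \sqrt{\left(0 + 28\right) + \sqrt{96}} = 30 \sqrt{28 + 4 \sqrt{6}}$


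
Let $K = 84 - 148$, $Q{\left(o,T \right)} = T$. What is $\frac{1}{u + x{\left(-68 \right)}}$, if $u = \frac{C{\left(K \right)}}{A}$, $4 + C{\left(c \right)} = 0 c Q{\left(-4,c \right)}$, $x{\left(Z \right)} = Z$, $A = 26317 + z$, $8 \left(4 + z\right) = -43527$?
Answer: $- \frac{166977}{11354468} \approx -0.014706$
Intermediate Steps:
$z = - \frac{43559}{8}$ ($z = -4 + \frac{1}{8} \left(-43527\right) = -4 - \frac{43527}{8} = - \frac{43559}{8} \approx -5444.9$)
$K = -64$ ($K = 84 - 148 = -64$)
$A = \frac{166977}{8}$ ($A = 26317 - \frac{43559}{8} = \frac{166977}{8} \approx 20872.0$)
$C{\left(c \right)} = -4$ ($C{\left(c \right)} = -4 + 0 c c = -4 + 0 c = -4 + 0 = -4$)
$u = - \frac{32}{166977}$ ($u = - \frac{4}{\frac{166977}{8}} = \left(-4\right) \frac{8}{166977} = - \frac{32}{166977} \approx -0.00019164$)
$\frac{1}{u + x{\left(-68 \right)}} = \frac{1}{- \frac{32}{166977} - 68} = \frac{1}{- \frac{11354468}{166977}} = - \frac{166977}{11354468}$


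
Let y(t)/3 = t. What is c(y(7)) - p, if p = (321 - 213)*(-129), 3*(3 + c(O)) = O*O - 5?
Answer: 42223/3 ≈ 14074.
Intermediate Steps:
y(t) = 3*t
c(O) = -14/3 + O**2/3 (c(O) = -3 + (O*O - 5)/3 = -3 + (O**2 - 5)/3 = -3 + (-5 + O**2)/3 = -3 + (-5/3 + O**2/3) = -14/3 + O**2/3)
p = -13932 (p = 108*(-129) = -13932)
c(y(7)) - p = (-14/3 + (3*7)**2/3) - 1*(-13932) = (-14/3 + (1/3)*21**2) + 13932 = (-14/3 + (1/3)*441) + 13932 = (-14/3 + 147) + 13932 = 427/3 + 13932 = 42223/3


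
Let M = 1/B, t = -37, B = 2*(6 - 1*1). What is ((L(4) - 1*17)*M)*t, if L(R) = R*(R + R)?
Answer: -111/2 ≈ -55.500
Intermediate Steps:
L(R) = 2*R² (L(R) = R*(2*R) = 2*R²)
B = 10 (B = 2*(6 - 1) = 2*5 = 10)
M = ⅒ (M = 1/10 = ⅒ ≈ 0.10000)
((L(4) - 1*17)*M)*t = ((2*4² - 1*17)*(⅒))*(-37) = ((2*16 - 17)*(⅒))*(-37) = ((32 - 17)*(⅒))*(-37) = (15*(⅒))*(-37) = (3/2)*(-37) = -111/2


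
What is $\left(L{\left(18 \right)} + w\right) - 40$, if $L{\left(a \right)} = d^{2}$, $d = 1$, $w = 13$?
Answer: $-26$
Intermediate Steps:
$L{\left(a \right)} = 1$ ($L{\left(a \right)} = 1^{2} = 1$)
$\left(L{\left(18 \right)} + w\right) - 40 = \left(1 + 13\right) - 40 = 14 - 40 = -26$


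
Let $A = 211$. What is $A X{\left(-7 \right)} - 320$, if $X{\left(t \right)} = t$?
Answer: $-1797$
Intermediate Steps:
$A X{\left(-7 \right)} - 320 = 211 \left(-7\right) - 320 = -1477 - 320 = -1797$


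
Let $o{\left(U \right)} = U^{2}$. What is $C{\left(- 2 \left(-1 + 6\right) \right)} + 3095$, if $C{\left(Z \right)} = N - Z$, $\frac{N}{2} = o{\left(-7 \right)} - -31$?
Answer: $3265$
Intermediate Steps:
$N = 160$ ($N = 2 \left(\left(-7\right)^{2} - -31\right) = 2 \left(49 + 31\right) = 2 \cdot 80 = 160$)
$C{\left(Z \right)} = 160 - Z$
$C{\left(- 2 \left(-1 + 6\right) \right)} + 3095 = \left(160 - - 2 \left(-1 + 6\right)\right) + 3095 = \left(160 - \left(-2\right) 5\right) + 3095 = \left(160 - -10\right) + 3095 = \left(160 + 10\right) + 3095 = 170 + 3095 = 3265$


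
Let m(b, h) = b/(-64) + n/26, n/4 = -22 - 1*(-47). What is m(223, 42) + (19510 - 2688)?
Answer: 13996205/832 ≈ 16822.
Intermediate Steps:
n = 100 (n = 4*(-22 - 1*(-47)) = 4*(-22 + 47) = 4*25 = 100)
m(b, h) = 50/13 - b/64 (m(b, h) = b/(-64) + 100/26 = b*(-1/64) + 100*(1/26) = -b/64 + 50/13 = 50/13 - b/64)
m(223, 42) + (19510 - 2688) = (50/13 - 1/64*223) + (19510 - 2688) = (50/13 - 223/64) + 16822 = 301/832 + 16822 = 13996205/832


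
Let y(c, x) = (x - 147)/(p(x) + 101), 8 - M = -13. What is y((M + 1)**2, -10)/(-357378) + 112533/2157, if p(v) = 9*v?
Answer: 147461780621/2826502602 ≈ 52.171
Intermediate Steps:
M = 21 (M = 8 - 1*(-13) = 8 + 13 = 21)
y(c, x) = (-147 + x)/(101 + 9*x) (y(c, x) = (x - 147)/(9*x + 101) = (-147 + x)/(101 + 9*x))
y((M + 1)**2, -10)/(-357378) + 112533/2157 = ((-147 - 10)/(101 + 9*(-10)))/(-357378) + 112533/2157 = (-157/(101 - 90))*(-1/357378) + 112533*(1/2157) = (-157/11)*(-1/357378) + 37511/719 = ((1/11)*(-157))*(-1/357378) + 37511/719 = -157/11*(-1/357378) + 37511/719 = 157/3931158 + 37511/719 = 147461780621/2826502602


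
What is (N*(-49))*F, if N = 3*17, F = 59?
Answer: -147441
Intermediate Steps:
N = 51
(N*(-49))*F = (51*(-49))*59 = -2499*59 = -147441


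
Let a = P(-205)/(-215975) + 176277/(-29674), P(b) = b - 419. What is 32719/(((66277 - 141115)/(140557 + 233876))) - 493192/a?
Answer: -76547264810479546591/949267855416054 ≈ -80638.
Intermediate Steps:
P(b) = -419 + b
a = -38052908499/6408842150 (a = (-419 - 205)/(-215975) + 176277/(-29674) = -624*(-1/215975) + 176277*(-1/29674) = 624/215975 - 176277/29674 = -38052908499/6408842150 ≈ -5.9376)
32719/(((66277 - 141115)/(140557 + 233876))) - 493192/a = 32719/(((66277 - 141115)/(140557 + 233876))) - 493192/(-38052908499/6408842150) = 32719/((-74838/374433)) - 493192*(-6408842150/38052908499) = 32719/((-74838*1/374433)) + 3160789677642800/38052908499 = 32719/(-24946/124811) + 3160789677642800/38052908499 = 32719*(-124811/24946) + 3160789677642800/38052908499 = -4083691109/24946 + 3160789677642800/38052908499 = -76547264810479546591/949267855416054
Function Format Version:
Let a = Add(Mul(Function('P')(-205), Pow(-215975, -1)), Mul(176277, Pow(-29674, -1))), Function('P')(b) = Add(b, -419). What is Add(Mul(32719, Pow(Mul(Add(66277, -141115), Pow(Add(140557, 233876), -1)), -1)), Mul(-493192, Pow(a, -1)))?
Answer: Rational(-76547264810479546591, 949267855416054) ≈ -80638.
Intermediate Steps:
Function('P')(b) = Add(-419, b)
a = Rational(-38052908499, 6408842150) (a = Add(Mul(Add(-419, -205), Pow(-215975, -1)), Mul(176277, Pow(-29674, -1))) = Add(Mul(-624, Rational(-1, 215975)), Mul(176277, Rational(-1, 29674))) = Add(Rational(624, 215975), Rational(-176277, 29674)) = Rational(-38052908499, 6408842150) ≈ -5.9376)
Add(Mul(32719, Pow(Mul(Add(66277, -141115), Pow(Add(140557, 233876), -1)), -1)), Mul(-493192, Pow(a, -1))) = Add(Mul(32719, Pow(Mul(Add(66277, -141115), Pow(Add(140557, 233876), -1)), -1)), Mul(-493192, Pow(Rational(-38052908499, 6408842150), -1))) = Add(Mul(32719, Pow(Mul(-74838, Pow(374433, -1)), -1)), Mul(-493192, Rational(-6408842150, 38052908499))) = Add(Mul(32719, Pow(Mul(-74838, Rational(1, 374433)), -1)), Rational(3160789677642800, 38052908499)) = Add(Mul(32719, Pow(Rational(-24946, 124811), -1)), Rational(3160789677642800, 38052908499)) = Add(Mul(32719, Rational(-124811, 24946)), Rational(3160789677642800, 38052908499)) = Add(Rational(-4083691109, 24946), Rational(3160789677642800, 38052908499)) = Rational(-76547264810479546591, 949267855416054)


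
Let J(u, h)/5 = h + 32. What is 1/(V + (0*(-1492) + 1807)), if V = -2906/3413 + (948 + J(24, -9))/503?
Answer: 1716739/3104313674 ≈ 0.00055302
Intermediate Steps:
J(u, h) = 160 + 5*h (J(u, h) = 5*(h + 32) = 5*(32 + h) = 160 + 5*h)
V = 2166301/1716739 (V = -2906/3413 + (948 + (160 + 5*(-9)))/503 = -2906*1/3413 + (948 + (160 - 45))*(1/503) = -2906/3413 + (948 + 115)*(1/503) = -2906/3413 + 1063*(1/503) = -2906/3413 + 1063/503 = 2166301/1716739 ≈ 1.2619)
1/(V + (0*(-1492) + 1807)) = 1/(2166301/1716739 + (0*(-1492) + 1807)) = 1/(2166301/1716739 + (0 + 1807)) = 1/(2166301/1716739 + 1807) = 1/(3104313674/1716739) = 1716739/3104313674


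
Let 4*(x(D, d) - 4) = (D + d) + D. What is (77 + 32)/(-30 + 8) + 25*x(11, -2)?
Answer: 4841/22 ≈ 220.05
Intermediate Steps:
x(D, d) = 4 + D/2 + d/4 (x(D, d) = 4 + ((D + d) + D)/4 = 4 + (d + 2*D)/4 = 4 + (D/2 + d/4) = 4 + D/2 + d/4)
(77 + 32)/(-30 + 8) + 25*x(11, -2) = (77 + 32)/(-30 + 8) + 25*(4 + (½)*11 + (¼)*(-2)) = 109/(-22) + 25*(4 + 11/2 - ½) = 109*(-1/22) + 25*9 = -109/22 + 225 = 4841/22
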